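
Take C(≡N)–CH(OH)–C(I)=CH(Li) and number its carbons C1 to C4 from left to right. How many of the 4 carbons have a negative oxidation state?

Tallying each carbon's bonds:
C1: 1C, 3N → 0 + 3 = +3
C2: 2C, 1H, 1O → 0 − 1 + 1 = 0
C3: 3C, 1I → 0 + 1 = +1
C4: 2C, 1H, 1Li → 0 − 1 − 1 = -2
1 carbon (C4) meets the condition.

1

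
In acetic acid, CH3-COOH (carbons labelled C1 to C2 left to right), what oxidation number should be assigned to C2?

+3

C2 has a double bond to O (2×+1 = +2), one bond to O (+1), one bond to C (0).
Oxidation state = +2 + 1 + 0 = +3.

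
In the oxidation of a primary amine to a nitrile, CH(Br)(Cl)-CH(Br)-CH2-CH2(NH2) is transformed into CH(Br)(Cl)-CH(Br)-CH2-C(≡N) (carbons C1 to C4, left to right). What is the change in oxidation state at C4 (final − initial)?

+4

Before: C4 has 1 bond to C, 2 bonds to H, 1 bond to N → oxidation state -1.
After: C4 has 1 bond to C, 3 bonds to N → oxidation state +3.
Δ = +3 − (-1) = +4, so this is an oxidation at C4.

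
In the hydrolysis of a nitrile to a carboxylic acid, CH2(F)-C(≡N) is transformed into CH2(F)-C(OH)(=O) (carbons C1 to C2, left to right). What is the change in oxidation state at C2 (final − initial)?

0

Before: C2 has 1 bond to C, 3 bonds to N → oxidation state +3.
After: C2 has 1 bond to C, 3 bonds to O → oxidation state +3.
Δ = +3 − (+3) = 0, so no net redox change at C2.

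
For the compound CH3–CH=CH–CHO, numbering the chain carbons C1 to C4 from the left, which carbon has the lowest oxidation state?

C1

Tallying each carbon's bonds:
C1: 1C, 3H → 0 − 3 = -3
C2: 3C, 1H → 0 − 1 = -1
C3: 3C, 1H → 0 − 1 = -1
C4: 1C, 1H, 2O → 0 − 1 + 2 = +1
The most reduced carbon is C1 at -3.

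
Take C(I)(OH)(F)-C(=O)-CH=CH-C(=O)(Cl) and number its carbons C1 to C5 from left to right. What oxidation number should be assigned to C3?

-1

C3 has one bond to C (0), a double bond to C (2×0 = 0), one bond to H (-1).
Oxidation state = 0 + 0 − 1 = -1.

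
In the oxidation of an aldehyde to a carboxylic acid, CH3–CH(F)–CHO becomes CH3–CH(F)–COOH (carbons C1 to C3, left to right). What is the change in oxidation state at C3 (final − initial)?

Before: C3 has 1 bond to C, 1 bond to H, 2 bonds to O → oxidation state +1.
After: C3 has 1 bond to C, 3 bonds to O → oxidation state +3.
Δ = +3 − (+1) = +2, so this is an oxidation at C3.

+2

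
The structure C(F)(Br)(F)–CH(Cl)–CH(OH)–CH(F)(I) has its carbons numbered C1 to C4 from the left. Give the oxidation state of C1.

C1 has one bond to C (0), one bond to F (+1), one bond to Br (+1), one bond to F (+1).
Oxidation state = 0 + 1 + 1 + 1 = +3.

+3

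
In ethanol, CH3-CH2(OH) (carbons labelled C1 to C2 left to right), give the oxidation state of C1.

C1 has one bond to H (-1), one bond to H (-1), one bond to H (-1), one bond to C (0).
Oxidation state = -1 − 1 − 1 + 0 = -3.

-3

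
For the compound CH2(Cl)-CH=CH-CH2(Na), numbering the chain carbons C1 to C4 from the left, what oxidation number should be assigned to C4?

Assign +1 per bond to O/N/halogen, −1 per bond to H or an electropositive element, and 0 per bond to carbon.
C4 has one bond to C (0), one bond to H (-1), one bond to H (-1), one bond to Na (-1).
Oxidation state = 0 − 1 − 1 − 1 = -3.

-3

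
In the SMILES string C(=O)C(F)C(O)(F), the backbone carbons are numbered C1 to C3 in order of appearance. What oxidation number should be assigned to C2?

0

Bonds to more-electronegative neighbours contribute +1 each, bonds to H or metals contribute −1 each, and C–C bonds contribute 0.
C2 has one bond to C (0), one bond to C (0), one bond to F (+1), one bond to H (-1).
Oxidation state = 0 + 0 + 1 − 1 = 0.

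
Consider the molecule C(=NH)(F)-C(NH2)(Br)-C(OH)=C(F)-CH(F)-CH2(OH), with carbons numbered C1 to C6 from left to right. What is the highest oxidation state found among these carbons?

+3

Bonds to more-electronegative neighbours contribute +1 each, bonds to H or metals contribute −1 each, and C–C bonds contribute 0. Tallying each carbon:
C1: 1C, 2N, 1F → 0 + 2 + 1 = +3
C2: 2C, 1N, 1Br → 0 + 1 + 1 = +2
C3: 3C, 1O → 0 + 1 = +1
C4: 3C, 1F → 0 + 1 = +1
C5: 2C, 1H, 1F → 0 − 1 + 1 = 0
C6: 1C, 2H, 1O → 0 − 2 + 1 = -1
The highest value is +3.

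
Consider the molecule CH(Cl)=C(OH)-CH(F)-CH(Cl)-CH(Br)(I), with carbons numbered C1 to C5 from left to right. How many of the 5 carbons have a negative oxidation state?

0

Tallying each carbon's bonds:
C1: 2C, 1H, 1Cl → 0 − 1 + 1 = 0
C2: 3C, 1O → 0 + 1 = +1
C3: 2C, 1H, 1F → 0 − 1 + 1 = 0
C4: 2C, 1H, 1Cl → 0 − 1 + 1 = 0
C5: 1C, 1H, 1Br, 1I → 0 − 1 + 1 + 1 = +1
0 carbons meet the condition.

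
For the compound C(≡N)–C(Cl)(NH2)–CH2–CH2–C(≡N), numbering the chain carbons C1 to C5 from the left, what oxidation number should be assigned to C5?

+3

Bonds to more-electronegative neighbours contribute +1 each, bonds to H or metals contribute −1 each, and C–C bonds contribute 0.
C5 has one bond to C (0), a triple bond to N (3×+1 = +3).
Oxidation state = 0 + 3 = +3.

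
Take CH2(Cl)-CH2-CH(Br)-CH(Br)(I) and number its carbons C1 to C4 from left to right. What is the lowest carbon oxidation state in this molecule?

Tallying each carbon's bonds:
C1: 1C, 2H, 1Cl → 0 − 2 + 1 = -1
C2: 2C, 2H → 0 − 2 = -2
C3: 2C, 1H, 1Br → 0 − 1 + 1 = 0
C4: 1C, 1H, 1Br, 1I → 0 − 1 + 1 + 1 = +1
The lowest value is -2.

-2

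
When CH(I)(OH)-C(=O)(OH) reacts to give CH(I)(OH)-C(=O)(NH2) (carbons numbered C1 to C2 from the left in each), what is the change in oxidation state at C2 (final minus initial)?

0

Before: C2 has 1 bond to C, 3 bonds to O → oxidation state +3.
After: C2 has 1 bond to C, 2 bonds to O, 1 bond to N → oxidation state +3.
Δ = +3 − (+3) = 0, so no net redox change at C2.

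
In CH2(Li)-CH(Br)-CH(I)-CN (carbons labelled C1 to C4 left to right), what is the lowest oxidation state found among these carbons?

Bonds to more-electronegative neighbours contribute +1 each, bonds to H or metals contribute −1 each, and C–C bonds contribute 0. Tallying each carbon:
C1: 1C, 2H, 1Li → 0 − 2 − 1 = -3
C2: 2C, 1H, 1Br → 0 − 1 + 1 = 0
C3: 2C, 1H, 1I → 0 − 1 + 1 = 0
C4: 1C, 3N → 0 + 3 = +3
The lowest value is -3.

-3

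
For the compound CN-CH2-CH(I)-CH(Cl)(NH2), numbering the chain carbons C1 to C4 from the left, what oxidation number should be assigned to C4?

+1

Assign +1 per bond to O/N/halogen, −1 per bond to H or an electropositive element, and 0 per bond to carbon.
C4 has one bond to C (0), one bond to H (-1), one bond to Cl (+1), one bond to N (+1).
Oxidation state = 0 − 1 + 1 + 1 = +1.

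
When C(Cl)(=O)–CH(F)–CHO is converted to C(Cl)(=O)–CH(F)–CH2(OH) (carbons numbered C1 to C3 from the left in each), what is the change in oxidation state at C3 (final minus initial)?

Before: C3 has 1 bond to C, 1 bond to H, 2 bonds to O → oxidation state +1.
After: C3 has 1 bond to C, 2 bonds to H, 1 bond to O → oxidation state -1.
Δ = -1 − (+1) = -2, so this is a reduction at C3.

-2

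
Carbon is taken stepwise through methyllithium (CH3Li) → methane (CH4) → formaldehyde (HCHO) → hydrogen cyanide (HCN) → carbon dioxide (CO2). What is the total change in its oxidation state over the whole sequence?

+8

Carbon oxidation states along the series — methyllithium: -4, methane: -4, formaldehyde: 0, hydrogen cyanide: +2, carbon dioxide: +4.
Net change = +4 − (-4) = +8.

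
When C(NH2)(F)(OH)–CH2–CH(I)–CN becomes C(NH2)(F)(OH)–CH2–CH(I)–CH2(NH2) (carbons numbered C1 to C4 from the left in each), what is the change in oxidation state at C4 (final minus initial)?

-4

Before: C4 has 1 bond to C, 3 bonds to N → oxidation state +3.
After: C4 has 1 bond to C, 2 bonds to H, 1 bond to N → oxidation state -1.
Δ = -1 − (+3) = -4, so this is a reduction at C4.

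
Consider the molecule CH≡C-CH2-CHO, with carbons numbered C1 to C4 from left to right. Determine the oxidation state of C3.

Each bond to a more electronegative atom (O, N, halogen) counts +1, each bond to a less electronegative atom (H, metal, B, Si) counts −1, and each C–C bond counts 0.
C3 has one bond to C (0), one bond to C (0), one bond to H (-1), one bond to H (-1).
Oxidation state = 0 + 0 − 1 − 1 = -2.

-2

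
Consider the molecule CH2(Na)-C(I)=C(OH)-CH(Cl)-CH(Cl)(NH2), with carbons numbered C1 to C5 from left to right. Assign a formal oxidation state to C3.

+1

Assign +1 per bond to O/N/halogen, −1 per bond to H or an electropositive element, and 0 per bond to carbon.
C3 has a double bond to C (2×0 = 0), one bond to C (0), one bond to O (+1).
Oxidation state = 0 + 0 + 1 = +1.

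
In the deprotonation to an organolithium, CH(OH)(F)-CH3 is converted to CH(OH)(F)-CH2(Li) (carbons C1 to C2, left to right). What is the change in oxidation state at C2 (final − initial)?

Before: C2 has 1 bond to C, 3 bonds to H → oxidation state -3.
After: C2 has 1 bond to C, 2 bonds to H, 1 bond to Li → oxidation state -3.
Δ = -3 − (-3) = 0, so no net redox change at C2.

0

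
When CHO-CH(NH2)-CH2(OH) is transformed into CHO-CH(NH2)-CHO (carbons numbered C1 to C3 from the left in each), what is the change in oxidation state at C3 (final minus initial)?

+2

Before: C3 has 1 bond to C, 2 bonds to H, 1 bond to O → oxidation state -1.
After: C3 has 1 bond to C, 1 bond to H, 2 bonds to O → oxidation state +1.
Δ = +1 − (-1) = +2, so this is an oxidation at C3.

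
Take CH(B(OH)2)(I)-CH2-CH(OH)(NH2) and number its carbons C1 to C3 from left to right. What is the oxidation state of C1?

-1

Count +1 for every bond to an atom more electronegative than carbon and −1 for every bond to one less electronegative; C–C bonds are 0.
C1 has one bond to C (0), one bond to B (-1), one bond to I (+1), one bond to H (-1).
Oxidation state = 0 − 1 + 1 − 1 = -1.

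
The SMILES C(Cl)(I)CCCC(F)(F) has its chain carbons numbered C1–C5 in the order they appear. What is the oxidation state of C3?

C3 has one bond to C (0), one bond to C (0), one bond to H (-1), one bond to H (-1).
Oxidation state = 0 + 0 − 1 − 1 = -2.

-2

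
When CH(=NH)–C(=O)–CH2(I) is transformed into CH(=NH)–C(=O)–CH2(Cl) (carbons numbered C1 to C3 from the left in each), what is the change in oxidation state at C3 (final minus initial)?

0

Before: C3 has 1 bond to C, 2 bonds to H, 1 bond to I → oxidation state -1.
After: C3 has 1 bond to C, 2 bonds to H, 1 bond to Cl → oxidation state -1.
Δ = -1 − (-1) = 0, so no net redox change at C3.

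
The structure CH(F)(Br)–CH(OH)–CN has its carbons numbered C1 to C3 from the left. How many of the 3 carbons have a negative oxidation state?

Bonds to more-electronegative neighbours contribute +1 each, bonds to H or metals contribute −1 each, and C–C bonds contribute 0. Tallying each carbon:
C1: 1C, 1H, 1F, 1Br → 0 − 1 + 1 + 1 = +1
C2: 2C, 1H, 1O → 0 − 1 + 1 = 0
C3: 1C, 3N → 0 + 3 = +3
0 carbons meet the condition.

0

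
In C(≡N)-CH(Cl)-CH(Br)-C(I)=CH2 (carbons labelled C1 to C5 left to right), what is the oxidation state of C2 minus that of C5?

C2: 2C, 1H, 1Cl → 0 − 1 + 1 = 0
C5: 2C, 2H → 0 − 2 = -2
Difference: 0 − (-2) = +2.

+2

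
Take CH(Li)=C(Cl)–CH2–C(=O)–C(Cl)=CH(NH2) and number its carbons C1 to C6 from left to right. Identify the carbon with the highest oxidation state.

C4

Bonds to more-electronegative neighbours contribute +1 each, bonds to H or metals contribute −1 each, and C–C bonds contribute 0. Tallying each carbon:
C1: 2C, 1H, 1Li → 0 − 1 − 1 = -2
C2: 3C, 1Cl → 0 + 1 = +1
C3: 2C, 2H → 0 − 2 = -2
C4: 2C, 2O → 0 + 2 = +2
C5: 3C, 1Cl → 0 + 1 = +1
C6: 2C, 1H, 1N → 0 − 1 + 1 = 0
The most oxidised carbon is C4 at +2.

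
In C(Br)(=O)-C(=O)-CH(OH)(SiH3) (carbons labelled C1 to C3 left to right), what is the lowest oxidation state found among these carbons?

Tallying each carbon's bonds:
C1: 1C, 2O, 1Br → 0 + 2 + 1 = +3
C2: 2C, 2O → 0 + 2 = +2
C3: 1C, 1H, 1O, 1Si → 0 − 1 + 1 − 1 = -1
The lowest value is -1.

-1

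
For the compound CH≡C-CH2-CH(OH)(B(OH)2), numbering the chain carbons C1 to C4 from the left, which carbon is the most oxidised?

Tallying each carbon's bonds:
C1: 3C, 1H → 0 − 1 = -1
C2: 4C → 0 = 0
C3: 2C, 2H → 0 − 2 = -2
C4: 1C, 1H, 1O, 1B → 0 − 1 + 1 − 1 = -1
The most oxidised carbon is C2 at 0.

C2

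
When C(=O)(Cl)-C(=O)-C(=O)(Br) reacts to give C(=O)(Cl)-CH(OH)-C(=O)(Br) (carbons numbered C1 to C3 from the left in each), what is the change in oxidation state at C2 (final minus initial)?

-2

Before: C2 has 2 bonds to C, 2 bonds to O → oxidation state +2.
After: C2 has 2 bonds to C, 1 bond to H, 1 bond to O → oxidation state 0.
Δ = 0 − (+2) = -2, so this is a reduction at C2.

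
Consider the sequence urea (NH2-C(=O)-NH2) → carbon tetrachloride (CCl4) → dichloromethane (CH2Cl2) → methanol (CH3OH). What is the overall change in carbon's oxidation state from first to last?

-6

Carbon oxidation states along the series — urea: +4, carbon tetrachloride: +4, dichloromethane: 0, methanol: -2.
Net change = -2 − (+4) = -6.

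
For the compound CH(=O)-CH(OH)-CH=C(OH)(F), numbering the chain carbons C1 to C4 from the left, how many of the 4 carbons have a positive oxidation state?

2

Tallying each carbon's bonds:
C1: 1C, 1H, 2O → 0 − 1 + 2 = +1
C2: 2C, 1H, 1O → 0 − 1 + 1 = 0
C3: 3C, 1H → 0 − 1 = -1
C4: 2C, 1O, 1F → 0 + 1 + 1 = +2
2 carbons (C1, C4) meet the condition.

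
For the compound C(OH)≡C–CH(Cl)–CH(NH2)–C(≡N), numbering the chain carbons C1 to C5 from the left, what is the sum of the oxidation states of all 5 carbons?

Tallying each carbon's bonds:
C1: 3C, 1O → 0 + 1 = +1
C2: 4C → 0 = 0
C3: 2C, 1H, 1Cl → 0 − 1 + 1 = 0
C4: 2C, 1H, 1N → 0 − 1 + 1 = 0
C5: 1C, 3N → 0 + 3 = +3
Sum = +1 + 0 + 0 + 0 + 3 = +4.

+4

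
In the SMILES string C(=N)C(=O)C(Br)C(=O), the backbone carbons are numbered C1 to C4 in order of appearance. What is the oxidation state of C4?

+1

Assign +1 per bond to O/N/halogen, −1 per bond to H or an electropositive element, and 0 per bond to carbon.
C4 has one bond to C (0), a double bond to O (2×+1 = +2), one bond to H (-1).
Oxidation state = 0 + 2 − 1 = +1.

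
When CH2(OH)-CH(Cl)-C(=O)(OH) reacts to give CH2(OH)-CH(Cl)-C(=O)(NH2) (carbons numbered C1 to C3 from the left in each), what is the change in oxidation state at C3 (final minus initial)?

0

Before: C3 has 1 bond to C, 3 bonds to O → oxidation state +3.
After: C3 has 1 bond to C, 2 bonds to O, 1 bond to N → oxidation state +3.
Δ = +3 − (+3) = 0, so no net redox change at C3.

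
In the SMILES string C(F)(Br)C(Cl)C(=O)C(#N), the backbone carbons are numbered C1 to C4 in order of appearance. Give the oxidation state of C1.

+1

Each bond to a more electronegative atom (O, N, halogen) counts +1, each bond to a less electronegative atom (H, metal, B, Si) counts −1, and each C–C bond counts 0.
C1 has one bond to C (0), one bond to F (+1), one bond to H (-1), one bond to Br (+1).
Oxidation state = 0 + 1 − 1 + 1 = +1.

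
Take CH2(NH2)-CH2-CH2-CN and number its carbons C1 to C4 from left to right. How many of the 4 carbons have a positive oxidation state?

Each bond to a more electronegative atom (O, N, halogen) counts +1, each bond to a less electronegative atom (H, metal, B, Si) counts −1, and each C–C bond counts 0. Tallying each carbon:
C1: 1C, 2H, 1N → 0 − 2 + 1 = -1
C2: 2C, 2H → 0 − 2 = -2
C3: 2C, 2H → 0 − 2 = -2
C4: 1C, 3N → 0 + 3 = +3
1 carbon (C4) meets the condition.

1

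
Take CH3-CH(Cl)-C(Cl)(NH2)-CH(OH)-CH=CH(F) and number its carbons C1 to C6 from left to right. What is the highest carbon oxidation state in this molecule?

+2

Each bond to a more electronegative atom (O, N, halogen) counts +1, each bond to a less electronegative atom (H, metal, B, Si) counts −1, and each C–C bond counts 0. Tallying each carbon:
C1: 1C, 3H → 0 − 3 = -3
C2: 2C, 1H, 1Cl → 0 − 1 + 1 = 0
C3: 2C, 1N, 1Cl → 0 + 1 + 1 = +2
C4: 2C, 1H, 1O → 0 − 1 + 1 = 0
C5: 3C, 1H → 0 − 1 = -1
C6: 2C, 1H, 1F → 0 − 1 + 1 = 0
The highest value is +2.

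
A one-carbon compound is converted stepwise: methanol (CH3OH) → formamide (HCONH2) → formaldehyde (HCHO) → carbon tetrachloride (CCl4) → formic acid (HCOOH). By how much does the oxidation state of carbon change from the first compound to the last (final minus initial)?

Carbon oxidation states along the series — methanol: -2, formamide: +2, formaldehyde: 0, carbon tetrachloride: +4, formic acid: +2.
Net change = +2 − (-2) = +4.

+4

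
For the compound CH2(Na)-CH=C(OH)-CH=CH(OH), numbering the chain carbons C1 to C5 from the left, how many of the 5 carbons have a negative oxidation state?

3

Tallying each carbon's bonds:
C1: 1C, 2H, 1Na → 0 − 2 − 1 = -3
C2: 3C, 1H → 0 − 1 = -1
C3: 3C, 1O → 0 + 1 = +1
C4: 3C, 1H → 0 − 1 = -1
C5: 2C, 1H, 1O → 0 − 1 + 1 = 0
3 carbons (C1, C2, C4) meet the condition.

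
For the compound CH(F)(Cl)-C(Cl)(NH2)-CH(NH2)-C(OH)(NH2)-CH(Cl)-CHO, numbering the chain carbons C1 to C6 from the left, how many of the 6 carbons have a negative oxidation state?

Assign +1 per bond to O/N/halogen, −1 per bond to H or an electropositive element, and 0 per bond to carbon. Tallying each carbon:
C1: 1C, 1H, 1F, 1Cl → 0 − 1 + 1 + 1 = +1
C2: 2C, 1N, 1Cl → 0 + 1 + 1 = +2
C3: 2C, 1H, 1N → 0 − 1 + 1 = 0
C4: 2C, 1O, 1N → 0 + 1 + 1 = +2
C5: 2C, 1H, 1Cl → 0 − 1 + 1 = 0
C6: 1C, 1H, 2O → 0 − 1 + 2 = +1
0 carbons meet the condition.

0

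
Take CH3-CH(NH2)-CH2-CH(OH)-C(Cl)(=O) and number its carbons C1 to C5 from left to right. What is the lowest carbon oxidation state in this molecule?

Tallying each carbon's bonds:
C1: 1C, 3H → 0 − 3 = -3
C2: 2C, 1H, 1N → 0 − 1 + 1 = 0
C3: 2C, 2H → 0 − 2 = -2
C4: 2C, 1H, 1O → 0 − 1 + 1 = 0
C5: 1C, 2O, 1Cl → 0 + 2 + 1 = +3
The lowest value is -3.

-3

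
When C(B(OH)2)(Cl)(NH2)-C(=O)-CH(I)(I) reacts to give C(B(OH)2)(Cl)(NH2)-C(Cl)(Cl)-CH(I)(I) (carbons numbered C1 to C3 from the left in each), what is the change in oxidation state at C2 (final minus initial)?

Before: C2 has 2 bonds to C, 2 bonds to O → oxidation state +2.
After: C2 has 2 bonds to C, 2 bonds to Cl → oxidation state +2.
Δ = +2 − (+2) = 0, so no net redox change at C2.

0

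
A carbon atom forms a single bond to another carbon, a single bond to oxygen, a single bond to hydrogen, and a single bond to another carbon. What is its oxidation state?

Bonds to more-electronegative neighbours contribute +1 each, bonds to H or metals contribute −1 each, and C–C bonds contribute 0.
The carbon has one bond to C (0), one bond to C (0), one bond to O (+1), one bond to H (-1).
Oxidation state = 0 + 0 + 1 − 1 = 0.

0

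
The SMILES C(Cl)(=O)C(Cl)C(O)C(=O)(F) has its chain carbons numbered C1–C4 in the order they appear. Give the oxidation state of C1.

Each bond to a more electronegative atom (O, N, halogen) counts +1, each bond to a less electronegative atom (H, metal, B, Si) counts −1, and each C–C bond counts 0.
C1 has one bond to C (0), one bond to Cl (+1), a double bond to O (2×+1 = +2).
Oxidation state = 0 + 1 + 2 = +3.

+3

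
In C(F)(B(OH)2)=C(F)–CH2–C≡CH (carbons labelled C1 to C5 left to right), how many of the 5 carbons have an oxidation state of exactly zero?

2

Tallying each carbon's bonds:
C1: 2C, 1F, 1B → 0 + 1 − 1 = 0
C2: 3C, 1F → 0 + 1 = +1
C3: 2C, 2H → 0 − 2 = -2
C4: 4C → 0 = 0
C5: 3C, 1H → 0 − 1 = -1
2 carbons (C1, C4) meet the condition.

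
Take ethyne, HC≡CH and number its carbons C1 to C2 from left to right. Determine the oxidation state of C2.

-1

Bonds to more-electronegative neighbours contribute +1 each, bonds to H or metals contribute −1 each, and C–C bonds contribute 0.
C2 has one bond to H (-1), a triple bond to C (3×0 = 0).
Oxidation state = -1 + 0 = -1.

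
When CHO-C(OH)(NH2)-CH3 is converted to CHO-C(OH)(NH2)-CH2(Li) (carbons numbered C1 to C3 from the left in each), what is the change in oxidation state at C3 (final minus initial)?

Before: C3 has 1 bond to C, 3 bonds to H → oxidation state -3.
After: C3 has 1 bond to C, 2 bonds to H, 1 bond to Li → oxidation state -3.
Δ = -3 − (-3) = 0, so no net redox change at C3.

0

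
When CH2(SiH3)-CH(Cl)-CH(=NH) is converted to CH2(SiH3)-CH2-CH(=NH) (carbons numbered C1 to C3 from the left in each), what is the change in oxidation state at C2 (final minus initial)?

Before: C2 has 2 bonds to C, 1 bond to H, 1 bond to Cl → oxidation state 0.
After: C2 has 2 bonds to C, 2 bonds to H → oxidation state -2.
Δ = -2 − (0) = -2, so this is a reduction at C2.

-2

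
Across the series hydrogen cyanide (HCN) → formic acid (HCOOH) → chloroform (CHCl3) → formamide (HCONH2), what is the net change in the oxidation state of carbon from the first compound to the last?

0

Carbon oxidation states along the series — hydrogen cyanide: +2, formic acid: +2, chloroform: +2, formamide: +2.
Net change = +2 − (+2) = 0.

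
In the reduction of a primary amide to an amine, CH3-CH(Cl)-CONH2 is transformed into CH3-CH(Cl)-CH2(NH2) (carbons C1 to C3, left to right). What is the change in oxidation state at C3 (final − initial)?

Before: C3 has 1 bond to C, 2 bonds to O, 1 bond to N → oxidation state +3.
After: C3 has 1 bond to C, 2 bonds to H, 1 bond to N → oxidation state -1.
Δ = -1 − (+3) = -4, so this is a reduction at C3.

-4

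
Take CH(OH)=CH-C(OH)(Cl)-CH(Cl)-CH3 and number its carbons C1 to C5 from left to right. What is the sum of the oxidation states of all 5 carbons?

Bonds to more-electronegative neighbours contribute +1 each, bonds to H or metals contribute −1 each, and C–C bonds contribute 0. Tallying each carbon:
C1: 2C, 1H, 1O → 0 − 1 + 1 = 0
C2: 3C, 1H → 0 − 1 = -1
C3: 2C, 1O, 1Cl → 0 + 1 + 1 = +2
C4: 2C, 1H, 1Cl → 0 − 1 + 1 = 0
C5: 1C, 3H → 0 − 3 = -3
Sum = 0 − 1 + 2 + 0 − 3 = -2.

-2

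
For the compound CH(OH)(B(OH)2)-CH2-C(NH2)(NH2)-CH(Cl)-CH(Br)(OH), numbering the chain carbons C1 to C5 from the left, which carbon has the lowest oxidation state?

C2

Count +1 for every bond to an atom more electronegative than carbon and −1 for every bond to one less electronegative; C–C bonds are 0. Tallying each carbon:
C1: 1C, 1H, 1O, 1B → 0 − 1 + 1 − 1 = -1
C2: 2C, 2H → 0 − 2 = -2
C3: 2C, 2N → 0 + 2 = +2
C4: 2C, 1H, 1Cl → 0 − 1 + 1 = 0
C5: 1C, 1H, 1O, 1Br → 0 − 1 + 1 + 1 = +1
The most reduced carbon is C2 at -2.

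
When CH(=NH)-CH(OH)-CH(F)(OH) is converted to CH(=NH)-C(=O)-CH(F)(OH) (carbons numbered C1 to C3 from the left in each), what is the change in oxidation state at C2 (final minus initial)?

Before: C2 has 2 bonds to C, 1 bond to H, 1 bond to O → oxidation state 0.
After: C2 has 2 bonds to C, 2 bonds to O → oxidation state +2.
Δ = +2 − (0) = +2, so this is an oxidation at C2.

+2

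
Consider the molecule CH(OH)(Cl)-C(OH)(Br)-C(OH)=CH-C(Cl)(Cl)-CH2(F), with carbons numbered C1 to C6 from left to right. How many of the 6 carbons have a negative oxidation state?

2

Tallying each carbon's bonds:
C1: 1C, 1H, 1O, 1Cl → 0 − 1 + 1 + 1 = +1
C2: 2C, 1O, 1Br → 0 + 1 + 1 = +2
C3: 3C, 1O → 0 + 1 = +1
C4: 3C, 1H → 0 − 1 = -1
C5: 2C, 2Cl → 0 + 2 = +2
C6: 1C, 2H, 1F → 0 − 2 + 1 = -1
2 carbons (C4, C6) meet the condition.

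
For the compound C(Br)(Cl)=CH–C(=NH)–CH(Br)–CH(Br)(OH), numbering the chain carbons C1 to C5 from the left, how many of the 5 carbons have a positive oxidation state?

3

Each bond to a more electronegative atom (O, N, halogen) counts +1, each bond to a less electronegative atom (H, metal, B, Si) counts −1, and each C–C bond counts 0. Tallying each carbon:
C1: 2C, 1Cl, 1Br → 0 + 1 + 1 = +2
C2: 3C, 1H → 0 − 1 = -1
C3: 2C, 2N → 0 + 2 = +2
C4: 2C, 1H, 1Br → 0 − 1 + 1 = 0
C5: 1C, 1H, 1O, 1Br → 0 − 1 + 1 + 1 = +1
3 carbons (C1, C3, C5) meet the condition.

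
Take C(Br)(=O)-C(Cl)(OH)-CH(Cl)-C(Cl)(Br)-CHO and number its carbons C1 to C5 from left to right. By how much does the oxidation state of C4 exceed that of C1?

-1

C4: 2C, 1Cl, 1Br → 0 + 1 + 1 = +2
C1: 1C, 2O, 1Br → 0 + 2 + 1 = +3
Difference: +2 − (+3) = -1.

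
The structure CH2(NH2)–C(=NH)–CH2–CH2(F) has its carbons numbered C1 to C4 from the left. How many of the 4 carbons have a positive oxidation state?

Count +1 for every bond to an atom more electronegative than carbon and −1 for every bond to one less electronegative; C–C bonds are 0. Tallying each carbon:
C1: 1C, 2H, 1N → 0 − 2 + 1 = -1
C2: 2C, 2N → 0 + 2 = +2
C3: 2C, 2H → 0 − 2 = -2
C4: 1C, 2H, 1F → 0 − 2 + 1 = -1
1 carbon (C2) meets the condition.

1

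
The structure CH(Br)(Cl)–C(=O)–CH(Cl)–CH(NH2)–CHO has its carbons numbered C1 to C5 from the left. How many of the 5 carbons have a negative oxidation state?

0

Tallying each carbon's bonds:
C1: 1C, 1H, 1Cl, 1Br → 0 − 1 + 1 + 1 = +1
C2: 2C, 2O → 0 + 2 = +2
C3: 2C, 1H, 1Cl → 0 − 1 + 1 = 0
C4: 2C, 1H, 1N → 0 − 1 + 1 = 0
C5: 1C, 1H, 2O → 0 − 1 + 2 = +1
0 carbons meet the condition.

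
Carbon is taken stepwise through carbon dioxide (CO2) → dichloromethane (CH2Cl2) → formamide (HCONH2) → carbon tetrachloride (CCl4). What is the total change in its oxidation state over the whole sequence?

0

Carbon oxidation states along the series — carbon dioxide: +4, dichloromethane: 0, formamide: +2, carbon tetrachloride: +4.
Net change = +4 − (+4) = 0.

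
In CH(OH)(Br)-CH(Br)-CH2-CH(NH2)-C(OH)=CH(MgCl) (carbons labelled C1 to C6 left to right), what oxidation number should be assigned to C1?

Each bond to a more electronegative atom (O, N, halogen) counts +1, each bond to a less electronegative atom (H, metal, B, Si) counts −1, and each C–C bond counts 0.
C1 has one bond to C (0), one bond to O (+1), one bond to Br (+1), one bond to H (-1).
Oxidation state = 0 + 1 + 1 − 1 = +1.

+1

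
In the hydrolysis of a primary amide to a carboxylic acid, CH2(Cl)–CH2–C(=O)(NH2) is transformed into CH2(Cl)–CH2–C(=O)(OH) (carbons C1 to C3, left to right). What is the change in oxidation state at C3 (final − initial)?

0

Before: C3 has 1 bond to C, 2 bonds to O, 1 bond to N → oxidation state +3.
After: C3 has 1 bond to C, 3 bonds to O → oxidation state +3.
Δ = +3 − (+3) = 0, so no net redox change at C3.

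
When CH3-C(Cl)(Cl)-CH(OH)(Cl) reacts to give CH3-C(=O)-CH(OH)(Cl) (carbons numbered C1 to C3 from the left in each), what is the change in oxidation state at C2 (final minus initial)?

0

Before: C2 has 2 bonds to C, 2 bonds to Cl → oxidation state +2.
After: C2 has 2 bonds to C, 2 bonds to O → oxidation state +2.
Δ = +2 − (+2) = 0, so no net redox change at C2.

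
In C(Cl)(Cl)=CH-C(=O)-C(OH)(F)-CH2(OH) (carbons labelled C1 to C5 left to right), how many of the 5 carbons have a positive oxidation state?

Assign +1 per bond to O/N/halogen, −1 per bond to H or an electropositive element, and 0 per bond to carbon. Tallying each carbon:
C1: 2C, 2Cl → 0 + 2 = +2
C2: 3C, 1H → 0 − 1 = -1
C3: 2C, 2O → 0 + 2 = +2
C4: 2C, 1O, 1F → 0 + 1 + 1 = +2
C5: 1C, 2H, 1O → 0 − 2 + 1 = -1
3 carbons (C1, C3, C4) meet the condition.

3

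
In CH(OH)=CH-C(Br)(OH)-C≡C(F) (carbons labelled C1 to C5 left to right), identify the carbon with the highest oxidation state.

C3

Count +1 for every bond to an atom more electronegative than carbon and −1 for every bond to one less electronegative; C–C bonds are 0. Tallying each carbon:
C1: 2C, 1H, 1O → 0 − 1 + 1 = 0
C2: 3C, 1H → 0 − 1 = -1
C3: 2C, 1O, 1Br → 0 + 1 + 1 = +2
C4: 4C → 0 = 0
C5: 3C, 1F → 0 + 1 = +1
The most oxidised carbon is C3 at +2.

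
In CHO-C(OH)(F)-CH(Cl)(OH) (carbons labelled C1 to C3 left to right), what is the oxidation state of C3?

+1

Assign +1 per bond to O/N/halogen, −1 per bond to H or an electropositive element, and 0 per bond to carbon.
C3 has one bond to C (0), one bond to H (-1), one bond to Cl (+1), one bond to O (+1).
Oxidation state = 0 − 1 + 1 + 1 = +1.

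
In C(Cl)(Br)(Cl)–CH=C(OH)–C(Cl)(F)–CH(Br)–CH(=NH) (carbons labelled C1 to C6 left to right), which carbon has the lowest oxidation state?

C2

Tallying each carbon's bonds:
C1: 1C, 2Cl, 1Br → 0 + 2 + 1 = +3
C2: 3C, 1H → 0 − 1 = -1
C3: 3C, 1O → 0 + 1 = +1
C4: 2C, 1F, 1Cl → 0 + 1 + 1 = +2
C5: 2C, 1H, 1Br → 0 − 1 + 1 = 0
C6: 1C, 1H, 2N → 0 − 1 + 2 = +1
The most reduced carbon is C2 at -1.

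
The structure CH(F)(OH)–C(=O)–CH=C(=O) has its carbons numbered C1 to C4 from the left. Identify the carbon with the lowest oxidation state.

Bonds to more-electronegative neighbours contribute +1 each, bonds to H or metals contribute −1 each, and C–C bonds contribute 0. Tallying each carbon:
C1: 1C, 1H, 1O, 1F → 0 − 1 + 1 + 1 = +1
C2: 2C, 2O → 0 + 2 = +2
C3: 3C, 1H → 0 − 1 = -1
C4: 2C, 2O → 0 + 2 = +2
The most reduced carbon is C3 at -1.

C3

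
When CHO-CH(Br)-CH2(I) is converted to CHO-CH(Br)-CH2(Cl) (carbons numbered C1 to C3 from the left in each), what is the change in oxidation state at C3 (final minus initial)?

0

Before: C3 has 1 bond to C, 2 bonds to H, 1 bond to I → oxidation state -1.
After: C3 has 1 bond to C, 2 bonds to H, 1 bond to Cl → oxidation state -1.
Δ = -1 − (-1) = 0, so no net redox change at C3.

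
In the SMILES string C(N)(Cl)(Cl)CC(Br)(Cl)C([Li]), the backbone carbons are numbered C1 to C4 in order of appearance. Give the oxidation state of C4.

C4 has one bond to C (0), one bond to H (-1), one bond to Li (-1), one bond to H (-1).
Oxidation state = 0 − 1 − 1 − 1 = -3.

-3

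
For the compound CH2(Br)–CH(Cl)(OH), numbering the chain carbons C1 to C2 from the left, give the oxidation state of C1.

Each bond to a more electronegative atom (O, N, halogen) counts +1, each bond to a less electronegative atom (H, metal, B, Si) counts −1, and each C–C bond counts 0.
C1 has one bond to C (0), one bond to H (-1), one bond to H (-1), one bond to Br (+1).
Oxidation state = 0 − 1 − 1 + 1 = -1.

-1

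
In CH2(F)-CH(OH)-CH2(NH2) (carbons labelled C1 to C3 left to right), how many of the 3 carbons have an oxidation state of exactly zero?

Assign +1 per bond to O/N/halogen, −1 per bond to H or an electropositive element, and 0 per bond to carbon. Tallying each carbon:
C1: 1C, 2H, 1F → 0 − 2 + 1 = -1
C2: 2C, 1H, 1O → 0 − 1 + 1 = 0
C3: 1C, 2H, 1N → 0 − 2 + 1 = -1
1 carbon (C2) meets the condition.

1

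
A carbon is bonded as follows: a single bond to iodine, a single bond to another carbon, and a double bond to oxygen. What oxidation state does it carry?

+3

The carbon has one bond to C (0), one bond to I (+1), a double bond to O (2×+1 = +2).
Oxidation state = 0 + 1 + 2 = +3.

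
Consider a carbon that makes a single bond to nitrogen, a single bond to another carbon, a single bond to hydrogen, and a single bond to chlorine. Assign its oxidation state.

+1

Count +1 for every bond to an atom more electronegative than carbon and −1 for every bond to one less electronegative; C–C bonds are 0.
The carbon has one bond to C (0), one bond to N (+1), one bond to H (-1), one bond to Cl (+1).
Oxidation state = 0 + 1 − 1 + 1 = +1.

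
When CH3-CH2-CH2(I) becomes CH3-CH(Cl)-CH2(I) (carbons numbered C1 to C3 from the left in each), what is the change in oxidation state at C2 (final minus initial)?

Before: C2 has 2 bonds to C, 2 bonds to H → oxidation state -2.
After: C2 has 2 bonds to C, 1 bond to H, 1 bond to Cl → oxidation state 0.
Δ = 0 − (-2) = +2, so this is an oxidation at C2.

+2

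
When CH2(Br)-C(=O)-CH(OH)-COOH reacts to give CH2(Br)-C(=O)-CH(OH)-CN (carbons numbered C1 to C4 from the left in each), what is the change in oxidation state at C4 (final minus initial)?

0

Before: C4 has 1 bond to C, 3 bonds to O → oxidation state +3.
After: C4 has 1 bond to C, 3 bonds to N → oxidation state +3.
Δ = +3 − (+3) = 0, so no net redox change at C4.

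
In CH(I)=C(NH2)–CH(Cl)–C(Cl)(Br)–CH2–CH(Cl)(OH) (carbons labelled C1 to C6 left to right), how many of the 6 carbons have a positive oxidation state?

Tallying each carbon's bonds:
C1: 2C, 1H, 1I → 0 − 1 + 1 = 0
C2: 3C, 1N → 0 + 1 = +1
C3: 2C, 1H, 1Cl → 0 − 1 + 1 = 0
C4: 2C, 1Cl, 1Br → 0 + 1 + 1 = +2
C5: 2C, 2H → 0 − 2 = -2
C6: 1C, 1H, 1O, 1Cl → 0 − 1 + 1 + 1 = +1
3 carbons (C2, C4, C6) meet the condition.

3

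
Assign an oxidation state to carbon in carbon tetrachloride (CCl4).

Count +1 for every bond to an atom more electronegative than carbon and −1 for every bond to one less electronegative; C–C bonds are 0.
The carbon has one bond to Cl (+1), one bond to Cl (+1), one bond to Cl (+1), one bond to Cl (+1).
Oxidation state = +1 + 1 + 1 + 1 = +4.

+4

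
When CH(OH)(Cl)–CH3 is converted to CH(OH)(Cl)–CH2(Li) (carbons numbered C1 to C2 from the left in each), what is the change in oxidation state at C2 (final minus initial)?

Before: C2 has 1 bond to C, 3 bonds to H → oxidation state -3.
After: C2 has 1 bond to C, 2 bonds to H, 1 bond to Li → oxidation state -3.
Δ = -3 − (-3) = 0, so no net redox change at C2.

0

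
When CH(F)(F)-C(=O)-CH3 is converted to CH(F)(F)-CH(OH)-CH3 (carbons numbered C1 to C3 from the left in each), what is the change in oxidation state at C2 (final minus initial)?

-2

Before: C2 has 2 bonds to C, 2 bonds to O → oxidation state +2.
After: C2 has 2 bonds to C, 1 bond to H, 1 bond to O → oxidation state 0.
Δ = 0 − (+2) = -2, so this is a reduction at C2.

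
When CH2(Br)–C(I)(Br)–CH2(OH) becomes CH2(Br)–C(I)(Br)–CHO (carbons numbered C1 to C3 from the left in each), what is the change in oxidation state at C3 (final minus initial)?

Before: C3 has 1 bond to C, 2 bonds to H, 1 bond to O → oxidation state -1.
After: C3 has 1 bond to C, 1 bond to H, 2 bonds to O → oxidation state +1.
Δ = +1 − (-1) = +2, so this is an oxidation at C3.

+2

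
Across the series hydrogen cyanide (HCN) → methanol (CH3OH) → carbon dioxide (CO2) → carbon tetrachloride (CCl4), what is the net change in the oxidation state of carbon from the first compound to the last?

+2

Carbon oxidation states along the series — hydrogen cyanide: +2, methanol: -2, carbon dioxide: +4, carbon tetrachloride: +4.
Net change = +4 − (+2) = +2.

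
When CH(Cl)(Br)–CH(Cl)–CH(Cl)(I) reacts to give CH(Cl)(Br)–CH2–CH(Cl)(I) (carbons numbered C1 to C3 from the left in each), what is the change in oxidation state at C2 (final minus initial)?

-2

Before: C2 has 2 bonds to C, 1 bond to H, 1 bond to Cl → oxidation state 0.
After: C2 has 2 bonds to C, 2 bonds to H → oxidation state -2.
Δ = -2 − (0) = -2, so this is a reduction at C2.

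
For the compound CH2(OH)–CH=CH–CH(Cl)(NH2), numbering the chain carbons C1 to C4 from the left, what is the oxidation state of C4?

+1

Each bond to a more electronegative atom (O, N, halogen) counts +1, each bond to a less electronegative atom (H, metal, B, Si) counts −1, and each C–C bond counts 0.
C4 has one bond to C (0), one bond to Cl (+1), one bond to H (-1), one bond to N (+1).
Oxidation state = 0 + 1 − 1 + 1 = +1.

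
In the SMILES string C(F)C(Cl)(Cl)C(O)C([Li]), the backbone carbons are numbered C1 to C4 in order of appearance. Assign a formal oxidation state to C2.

+2

C2 has one bond to C (0), one bond to C (0), one bond to Cl (+1), one bond to Cl (+1).
Oxidation state = 0 + 0 + 1 + 1 = +2.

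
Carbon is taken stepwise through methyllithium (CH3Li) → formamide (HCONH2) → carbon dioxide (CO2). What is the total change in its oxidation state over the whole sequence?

Carbon oxidation states along the series — methyllithium: -4, formamide: +2, carbon dioxide: +4.
Net change = +4 − (-4) = +8.

+8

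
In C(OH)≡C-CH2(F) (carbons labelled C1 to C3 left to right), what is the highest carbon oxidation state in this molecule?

Tallying each carbon's bonds:
C1: 3C, 1O → 0 + 1 = +1
C2: 4C → 0 = 0
C3: 1C, 2H, 1F → 0 − 2 + 1 = -1
The highest value is +1.

+1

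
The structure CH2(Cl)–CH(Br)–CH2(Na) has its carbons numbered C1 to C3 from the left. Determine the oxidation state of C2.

C2 has one bond to C (0), one bond to C (0), one bond to Br (+1), one bond to H (-1).
Oxidation state = 0 + 0 + 1 − 1 = 0.

0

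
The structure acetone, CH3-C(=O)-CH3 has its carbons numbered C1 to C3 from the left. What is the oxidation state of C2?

+2

C2 has a double bond to O (2×+1 = +2), one bond to C (0), one bond to C (0).
Oxidation state = +2 + 0 + 0 = +2.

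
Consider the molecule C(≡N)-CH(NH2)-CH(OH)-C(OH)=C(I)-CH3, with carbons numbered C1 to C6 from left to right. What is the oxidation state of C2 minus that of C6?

C2: 2C, 1H, 1N → 0 − 1 + 1 = 0
C6: 1C, 3H → 0 − 3 = -3
Difference: 0 − (-3) = +3.

+3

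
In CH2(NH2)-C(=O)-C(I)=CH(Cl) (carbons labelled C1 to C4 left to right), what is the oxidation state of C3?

+1

Bonds to more-electronegative neighbours contribute +1 each, bonds to H or metals contribute −1 each, and C–C bonds contribute 0.
C3 has one bond to C (0), a double bond to C (2×0 = 0), one bond to I (+1).
Oxidation state = 0 + 0 + 1 = +1.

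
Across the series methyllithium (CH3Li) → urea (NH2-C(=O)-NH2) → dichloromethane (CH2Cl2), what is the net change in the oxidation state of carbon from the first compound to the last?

Carbon oxidation states along the series — methyllithium: -4, urea: +4, dichloromethane: 0.
Net change = 0 − (-4) = +4.

+4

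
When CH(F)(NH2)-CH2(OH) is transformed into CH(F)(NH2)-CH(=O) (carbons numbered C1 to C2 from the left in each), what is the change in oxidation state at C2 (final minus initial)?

Before: C2 has 1 bond to C, 2 bonds to H, 1 bond to O → oxidation state -1.
After: C2 has 1 bond to C, 1 bond to H, 2 bonds to O → oxidation state +1.
Δ = +1 − (-1) = +2, so this is an oxidation at C2.

+2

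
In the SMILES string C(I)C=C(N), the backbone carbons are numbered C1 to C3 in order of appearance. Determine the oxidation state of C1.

C1 has one bond to C (0), one bond to H (-1), one bond to H (-1), one bond to I (+1).
Oxidation state = 0 − 1 − 1 + 1 = -1.

-1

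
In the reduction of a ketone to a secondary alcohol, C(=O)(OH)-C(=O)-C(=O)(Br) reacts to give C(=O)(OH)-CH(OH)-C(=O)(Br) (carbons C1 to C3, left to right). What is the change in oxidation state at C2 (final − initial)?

-2

Before: C2 has 2 bonds to C, 2 bonds to O → oxidation state +2.
After: C2 has 2 bonds to C, 1 bond to H, 1 bond to O → oxidation state 0.
Δ = 0 − (+2) = -2, so this is a reduction at C2.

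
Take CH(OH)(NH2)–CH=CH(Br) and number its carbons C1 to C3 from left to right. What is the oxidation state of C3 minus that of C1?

C3: 2C, 1H, 1Br → 0 − 1 + 1 = 0
C1: 1C, 1H, 1O, 1N → 0 − 1 + 1 + 1 = +1
Difference: 0 − (+1) = -1.

-1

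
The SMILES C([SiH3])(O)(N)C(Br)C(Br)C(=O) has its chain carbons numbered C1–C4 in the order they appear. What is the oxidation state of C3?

Assign +1 per bond to O/N/halogen, −1 per bond to H or an electropositive element, and 0 per bond to carbon.
C3 has one bond to C (0), one bond to C (0), one bond to H (-1), one bond to Br (+1).
Oxidation state = 0 + 0 − 1 + 1 = 0.

0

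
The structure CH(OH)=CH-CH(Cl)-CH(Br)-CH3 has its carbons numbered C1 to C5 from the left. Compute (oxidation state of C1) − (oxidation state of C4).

0

C1: 2C, 1H, 1O → 0 − 1 + 1 = 0
C4: 2C, 1H, 1Br → 0 − 1 + 1 = 0
Difference: 0 − (0) = 0.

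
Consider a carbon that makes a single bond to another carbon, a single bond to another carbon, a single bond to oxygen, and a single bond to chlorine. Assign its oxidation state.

+2

The carbon has one bond to C (0), one bond to C (0), one bond to O (+1), one bond to Cl (+1).
Oxidation state = 0 + 0 + 1 + 1 = +2.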